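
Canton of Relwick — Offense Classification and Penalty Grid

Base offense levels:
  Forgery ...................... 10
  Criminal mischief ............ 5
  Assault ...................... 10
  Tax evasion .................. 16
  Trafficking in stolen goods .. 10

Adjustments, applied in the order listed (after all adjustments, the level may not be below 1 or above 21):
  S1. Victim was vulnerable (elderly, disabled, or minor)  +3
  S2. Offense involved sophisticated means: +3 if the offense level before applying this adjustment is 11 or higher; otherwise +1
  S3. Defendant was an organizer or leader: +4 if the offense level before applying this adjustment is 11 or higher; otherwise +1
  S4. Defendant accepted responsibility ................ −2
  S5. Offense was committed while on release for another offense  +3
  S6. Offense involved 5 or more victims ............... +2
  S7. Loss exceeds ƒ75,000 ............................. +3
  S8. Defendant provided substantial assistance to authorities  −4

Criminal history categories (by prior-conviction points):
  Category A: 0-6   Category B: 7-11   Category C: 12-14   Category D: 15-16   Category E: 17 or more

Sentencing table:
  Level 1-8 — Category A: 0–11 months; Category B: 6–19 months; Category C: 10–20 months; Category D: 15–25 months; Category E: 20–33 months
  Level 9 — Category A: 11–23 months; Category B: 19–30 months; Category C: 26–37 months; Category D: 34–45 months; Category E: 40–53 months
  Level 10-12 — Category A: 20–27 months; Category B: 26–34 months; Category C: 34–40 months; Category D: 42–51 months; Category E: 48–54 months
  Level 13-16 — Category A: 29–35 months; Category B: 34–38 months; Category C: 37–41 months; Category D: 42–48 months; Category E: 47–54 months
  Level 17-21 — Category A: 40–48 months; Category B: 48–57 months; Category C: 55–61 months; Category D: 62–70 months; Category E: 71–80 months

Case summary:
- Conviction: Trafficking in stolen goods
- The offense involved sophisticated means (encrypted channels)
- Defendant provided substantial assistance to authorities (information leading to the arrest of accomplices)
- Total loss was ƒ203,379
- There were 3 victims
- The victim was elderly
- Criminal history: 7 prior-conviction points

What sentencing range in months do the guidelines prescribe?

34-38 months

Base offense level for trafficking in stolen goods: 10.
S1 applies: 10 + 3 = 13.
S2 applies (level before this adjustment is 13 ≥ 11, so +3): 13 + 3 = 16.
S4 does not apply.
S5 does not apply.
S6 does not apply.
S7 applies: 16 + 3 = 19.
S8 applies: 19 − 4 = 15.
Final offense level: 15.
Criminal history: 7 prior points → Category B (7-11).
Level 15 falls in the 13-16 band.
Grid: Level 13-16 × Category B = 34-38 months.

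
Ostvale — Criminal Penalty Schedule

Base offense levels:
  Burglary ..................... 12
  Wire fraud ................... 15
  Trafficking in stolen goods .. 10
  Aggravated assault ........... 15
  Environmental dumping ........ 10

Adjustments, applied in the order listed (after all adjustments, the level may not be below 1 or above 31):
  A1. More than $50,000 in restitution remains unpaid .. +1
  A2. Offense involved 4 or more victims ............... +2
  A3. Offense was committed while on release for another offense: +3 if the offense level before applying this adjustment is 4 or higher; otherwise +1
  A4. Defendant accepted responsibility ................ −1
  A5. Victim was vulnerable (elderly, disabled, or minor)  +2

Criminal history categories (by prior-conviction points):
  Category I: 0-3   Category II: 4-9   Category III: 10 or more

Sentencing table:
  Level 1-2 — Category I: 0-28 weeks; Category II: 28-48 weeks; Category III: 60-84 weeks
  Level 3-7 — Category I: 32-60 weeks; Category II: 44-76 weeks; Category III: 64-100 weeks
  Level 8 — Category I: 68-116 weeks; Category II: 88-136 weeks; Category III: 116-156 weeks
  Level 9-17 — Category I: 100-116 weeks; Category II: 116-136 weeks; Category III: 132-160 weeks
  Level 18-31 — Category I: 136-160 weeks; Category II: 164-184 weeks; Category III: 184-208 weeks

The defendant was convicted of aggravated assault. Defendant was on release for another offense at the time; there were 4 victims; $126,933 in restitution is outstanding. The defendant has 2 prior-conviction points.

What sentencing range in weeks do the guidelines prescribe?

136-160 weeks

Base offense level for aggravated assault: 15.
A1 applies: 15 + 1 = 16.
A2 applies: 16 + 2 = 18.
A3 applies (level before this adjustment is 18 ≥ 4, so +3): 18 + 3 = 21.
A4 does not apply.
A5 does not apply.
Final offense level: 21.
Criminal history: 2 prior points → Category I (0-3).
Level 21 falls in the 18-31 band.
Grid: Level 18-31 × Category I = 136-160 weeks.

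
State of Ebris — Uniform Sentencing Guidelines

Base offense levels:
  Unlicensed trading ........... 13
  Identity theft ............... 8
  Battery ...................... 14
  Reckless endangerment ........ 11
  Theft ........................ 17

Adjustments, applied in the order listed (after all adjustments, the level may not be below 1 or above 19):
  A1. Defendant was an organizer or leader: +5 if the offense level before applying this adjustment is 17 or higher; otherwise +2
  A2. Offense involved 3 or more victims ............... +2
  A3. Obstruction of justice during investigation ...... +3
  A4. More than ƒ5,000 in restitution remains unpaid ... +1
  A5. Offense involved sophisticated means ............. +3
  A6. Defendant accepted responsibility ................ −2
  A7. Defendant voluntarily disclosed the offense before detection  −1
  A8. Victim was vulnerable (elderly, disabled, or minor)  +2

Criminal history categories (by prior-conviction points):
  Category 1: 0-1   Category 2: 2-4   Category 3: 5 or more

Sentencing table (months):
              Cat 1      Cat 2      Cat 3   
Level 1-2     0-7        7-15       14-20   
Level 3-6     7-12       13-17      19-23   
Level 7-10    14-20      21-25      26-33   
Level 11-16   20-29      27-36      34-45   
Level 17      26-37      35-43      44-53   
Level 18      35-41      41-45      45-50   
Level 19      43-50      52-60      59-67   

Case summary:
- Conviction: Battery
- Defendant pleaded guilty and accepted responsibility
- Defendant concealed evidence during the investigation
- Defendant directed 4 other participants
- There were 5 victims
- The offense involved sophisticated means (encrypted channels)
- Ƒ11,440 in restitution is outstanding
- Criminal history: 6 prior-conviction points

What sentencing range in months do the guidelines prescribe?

Base offense level for battery: 14.
A1 applies (level before this adjustment is 14 < 17, so +2): 14 + 2 = 16.
A2 applies: 16 + 2 = 18.
A3 applies: 18 + 3 = 21.
A4 applies: 21 + 1 = 22.
A5 applies: 22 + 3 = 25.
A6 applies: 25 − 2 = 23.
A7 does not apply.
A8 does not apply.
Level 23 exceeds the maximum of 19; capped at 19.
Final offense level: 19.
Criminal history: 6 prior points → Category 3 (5+).
Level 19 falls in the 19 band.
Grid: Level 19 × Category 3 = 59-67 months.

59-67 months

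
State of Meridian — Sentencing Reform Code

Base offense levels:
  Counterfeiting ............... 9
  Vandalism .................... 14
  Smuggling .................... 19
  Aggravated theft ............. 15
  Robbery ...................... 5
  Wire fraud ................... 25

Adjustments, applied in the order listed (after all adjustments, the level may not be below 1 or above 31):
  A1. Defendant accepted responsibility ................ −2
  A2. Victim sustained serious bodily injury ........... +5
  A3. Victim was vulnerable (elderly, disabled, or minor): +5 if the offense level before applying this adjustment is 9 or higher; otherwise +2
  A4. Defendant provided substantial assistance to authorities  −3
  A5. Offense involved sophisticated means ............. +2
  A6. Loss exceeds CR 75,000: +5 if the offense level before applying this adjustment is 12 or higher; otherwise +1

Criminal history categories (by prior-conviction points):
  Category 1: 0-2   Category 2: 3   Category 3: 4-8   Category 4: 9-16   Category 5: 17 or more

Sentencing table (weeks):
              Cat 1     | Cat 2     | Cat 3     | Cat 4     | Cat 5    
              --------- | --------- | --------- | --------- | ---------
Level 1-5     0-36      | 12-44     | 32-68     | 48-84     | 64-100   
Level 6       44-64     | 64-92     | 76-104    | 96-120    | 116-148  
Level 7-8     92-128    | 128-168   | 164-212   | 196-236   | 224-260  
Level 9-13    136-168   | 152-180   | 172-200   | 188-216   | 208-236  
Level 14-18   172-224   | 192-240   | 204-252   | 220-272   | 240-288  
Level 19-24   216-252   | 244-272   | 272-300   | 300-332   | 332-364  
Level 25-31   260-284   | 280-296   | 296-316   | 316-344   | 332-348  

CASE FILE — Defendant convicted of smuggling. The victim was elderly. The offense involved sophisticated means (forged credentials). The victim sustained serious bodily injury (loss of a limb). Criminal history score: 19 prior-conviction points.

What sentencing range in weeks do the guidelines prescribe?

332-348 weeks

Base offense level for smuggling: 19.
A1 does not apply.
A2 applies: 19 + 5 = 24.
A3 applies (level before this adjustment is 24 ≥ 9, so +5): 24 + 5 = 29.
A4 does not apply.
A5 applies: 29 + 2 = 31.
A6 does not apply.
Final offense level: 31.
Criminal history: 19 prior points → Category 5 (17+).
Level 31 falls in the 25-31 band.
Grid: Level 25-31 × Category 5 = 332-348 weeks.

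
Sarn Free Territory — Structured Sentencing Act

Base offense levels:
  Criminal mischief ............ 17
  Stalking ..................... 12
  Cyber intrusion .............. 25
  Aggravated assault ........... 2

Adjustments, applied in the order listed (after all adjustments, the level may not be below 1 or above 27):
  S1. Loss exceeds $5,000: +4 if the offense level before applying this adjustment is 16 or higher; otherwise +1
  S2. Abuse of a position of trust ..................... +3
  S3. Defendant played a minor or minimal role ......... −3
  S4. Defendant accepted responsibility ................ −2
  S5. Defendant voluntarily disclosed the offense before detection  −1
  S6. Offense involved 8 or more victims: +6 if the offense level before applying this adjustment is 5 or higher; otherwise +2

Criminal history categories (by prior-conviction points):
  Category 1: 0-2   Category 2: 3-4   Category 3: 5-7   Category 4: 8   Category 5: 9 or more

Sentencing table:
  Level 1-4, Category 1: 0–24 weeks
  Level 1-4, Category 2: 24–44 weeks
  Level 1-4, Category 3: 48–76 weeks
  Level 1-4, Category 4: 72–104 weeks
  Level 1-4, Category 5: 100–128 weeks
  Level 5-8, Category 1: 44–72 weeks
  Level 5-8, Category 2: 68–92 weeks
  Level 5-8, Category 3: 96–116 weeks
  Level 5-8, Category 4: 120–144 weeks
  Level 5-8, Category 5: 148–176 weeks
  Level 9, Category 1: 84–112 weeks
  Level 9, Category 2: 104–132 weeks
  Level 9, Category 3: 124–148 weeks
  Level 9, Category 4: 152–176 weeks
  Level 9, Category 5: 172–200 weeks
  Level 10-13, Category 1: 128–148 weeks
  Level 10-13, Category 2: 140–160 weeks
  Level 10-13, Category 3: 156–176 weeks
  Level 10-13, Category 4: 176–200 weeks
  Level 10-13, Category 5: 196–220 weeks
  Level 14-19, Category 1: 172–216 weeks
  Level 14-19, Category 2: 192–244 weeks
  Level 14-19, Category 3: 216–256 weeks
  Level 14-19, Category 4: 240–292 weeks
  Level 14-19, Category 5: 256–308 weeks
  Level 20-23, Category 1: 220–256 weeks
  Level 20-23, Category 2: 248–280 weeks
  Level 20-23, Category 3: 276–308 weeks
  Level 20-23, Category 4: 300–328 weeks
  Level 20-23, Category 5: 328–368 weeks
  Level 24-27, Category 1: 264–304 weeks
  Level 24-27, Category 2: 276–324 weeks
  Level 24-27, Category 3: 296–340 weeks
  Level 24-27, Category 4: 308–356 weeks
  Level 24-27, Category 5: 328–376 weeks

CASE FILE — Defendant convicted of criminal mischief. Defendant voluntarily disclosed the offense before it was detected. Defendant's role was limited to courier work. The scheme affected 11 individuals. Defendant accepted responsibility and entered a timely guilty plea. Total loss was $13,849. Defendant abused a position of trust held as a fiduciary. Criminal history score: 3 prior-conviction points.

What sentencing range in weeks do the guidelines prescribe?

Base offense level for criminal mischief: 17.
S1 applies (level before this adjustment is 17 ≥ 16, so +4): 17 + 4 = 21.
S2 applies: 21 + 3 = 24.
S3 applies: 24 − 3 = 21.
S4 applies: 21 − 2 = 19.
S5 applies: 19 − 1 = 18.
S6 applies (level before this adjustment is 18 ≥ 5, so +6): 18 + 6 = 24.
Final offense level: 24.
Criminal history: 3 prior points → Category 2 (3-4).
Level 24 falls in the 24-27 band.
Grid: Level 24-27 × Category 2 = 276-324 weeks.

276-324 weeks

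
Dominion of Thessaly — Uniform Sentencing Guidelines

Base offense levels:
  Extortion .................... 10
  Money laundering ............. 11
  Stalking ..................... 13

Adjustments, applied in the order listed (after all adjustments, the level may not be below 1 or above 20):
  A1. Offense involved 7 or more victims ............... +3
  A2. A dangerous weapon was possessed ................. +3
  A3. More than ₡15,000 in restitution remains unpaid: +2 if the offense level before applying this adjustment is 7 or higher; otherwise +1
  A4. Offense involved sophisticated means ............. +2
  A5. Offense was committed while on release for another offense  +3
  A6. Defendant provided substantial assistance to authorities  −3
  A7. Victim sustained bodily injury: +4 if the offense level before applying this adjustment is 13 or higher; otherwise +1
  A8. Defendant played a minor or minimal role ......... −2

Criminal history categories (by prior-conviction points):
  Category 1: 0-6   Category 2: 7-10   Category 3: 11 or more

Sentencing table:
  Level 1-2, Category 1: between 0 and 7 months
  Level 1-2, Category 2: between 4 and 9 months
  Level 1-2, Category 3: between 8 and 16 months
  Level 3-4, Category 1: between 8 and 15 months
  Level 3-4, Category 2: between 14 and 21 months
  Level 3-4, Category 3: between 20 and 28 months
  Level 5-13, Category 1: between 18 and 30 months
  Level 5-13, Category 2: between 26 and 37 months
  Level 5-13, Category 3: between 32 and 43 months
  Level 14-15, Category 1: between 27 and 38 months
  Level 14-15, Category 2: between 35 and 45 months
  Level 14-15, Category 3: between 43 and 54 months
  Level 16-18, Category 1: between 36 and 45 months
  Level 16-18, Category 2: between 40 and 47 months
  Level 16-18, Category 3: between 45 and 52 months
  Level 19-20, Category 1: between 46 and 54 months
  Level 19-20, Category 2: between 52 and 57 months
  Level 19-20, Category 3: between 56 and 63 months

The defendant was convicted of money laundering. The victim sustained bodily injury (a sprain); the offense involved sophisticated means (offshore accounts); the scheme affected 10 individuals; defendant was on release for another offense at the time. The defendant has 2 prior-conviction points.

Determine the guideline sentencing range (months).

Base offense level for money laundering: 11.
A1 applies: 11 + 3 = 14.
A2 does not apply.
A4 applies: 14 + 2 = 16.
A5 applies: 16 + 3 = 19.
A7 applies (level before this adjustment is 19 ≥ 13, so +4): 19 + 4 = 23.
Level 23 exceeds the maximum of 20; capped at 20.
Final offense level: 20.
Criminal history: 2 prior points → Category 1 (0-6).
Level 20 falls in the 19-20 band.
Grid: Level 19-20 × Category 1 = 46-54 months.

46-54 months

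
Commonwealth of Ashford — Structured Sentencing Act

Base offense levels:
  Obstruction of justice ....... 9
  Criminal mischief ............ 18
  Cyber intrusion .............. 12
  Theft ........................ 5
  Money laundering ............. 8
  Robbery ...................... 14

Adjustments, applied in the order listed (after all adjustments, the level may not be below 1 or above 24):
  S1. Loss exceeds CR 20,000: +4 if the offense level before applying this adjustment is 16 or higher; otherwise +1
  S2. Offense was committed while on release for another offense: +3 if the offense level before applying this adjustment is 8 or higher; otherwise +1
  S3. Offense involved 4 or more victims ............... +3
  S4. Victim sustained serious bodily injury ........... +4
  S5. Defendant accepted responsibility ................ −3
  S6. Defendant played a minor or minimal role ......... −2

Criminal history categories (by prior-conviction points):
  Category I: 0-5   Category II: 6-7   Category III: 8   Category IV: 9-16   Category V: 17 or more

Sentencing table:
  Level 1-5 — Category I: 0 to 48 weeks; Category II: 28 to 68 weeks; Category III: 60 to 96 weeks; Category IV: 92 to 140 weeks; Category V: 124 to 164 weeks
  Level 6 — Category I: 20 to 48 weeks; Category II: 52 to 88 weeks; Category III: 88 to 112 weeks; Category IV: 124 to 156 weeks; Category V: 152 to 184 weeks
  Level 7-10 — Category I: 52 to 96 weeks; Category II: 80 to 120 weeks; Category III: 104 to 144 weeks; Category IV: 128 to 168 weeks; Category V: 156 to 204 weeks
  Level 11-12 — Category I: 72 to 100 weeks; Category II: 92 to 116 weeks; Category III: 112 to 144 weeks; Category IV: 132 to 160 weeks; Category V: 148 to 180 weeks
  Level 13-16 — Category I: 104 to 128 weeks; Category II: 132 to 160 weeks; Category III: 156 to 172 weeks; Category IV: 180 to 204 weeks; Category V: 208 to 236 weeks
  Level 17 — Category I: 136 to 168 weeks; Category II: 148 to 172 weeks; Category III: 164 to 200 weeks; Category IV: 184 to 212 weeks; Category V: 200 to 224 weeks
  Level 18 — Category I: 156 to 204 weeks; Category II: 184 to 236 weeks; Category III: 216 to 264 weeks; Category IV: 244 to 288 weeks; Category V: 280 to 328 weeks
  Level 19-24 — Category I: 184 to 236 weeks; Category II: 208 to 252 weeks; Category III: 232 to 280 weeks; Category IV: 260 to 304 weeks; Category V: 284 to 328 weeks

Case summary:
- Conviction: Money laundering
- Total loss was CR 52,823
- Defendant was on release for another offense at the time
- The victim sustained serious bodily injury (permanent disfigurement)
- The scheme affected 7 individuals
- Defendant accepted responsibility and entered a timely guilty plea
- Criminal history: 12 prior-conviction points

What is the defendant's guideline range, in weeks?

180-204 weeks

Base offense level for money laundering: 8.
S1 applies (level before this adjustment is 8 < 16, so +1): 8 + 1 = 9.
S2 applies (level before this adjustment is 9 ≥ 8, so +3): 9 + 3 = 12.
S3 applies: 12 + 3 = 15.
S4 applies: 15 + 4 = 19.
S5 applies: 19 − 3 = 16.
S6 does not apply.
Final offense level: 16.
Criminal history: 12 prior points → Category IV (9-16).
Level 16 falls in the 13-16 band.
Grid: Level 13-16 × Category IV = 180-204 weeks.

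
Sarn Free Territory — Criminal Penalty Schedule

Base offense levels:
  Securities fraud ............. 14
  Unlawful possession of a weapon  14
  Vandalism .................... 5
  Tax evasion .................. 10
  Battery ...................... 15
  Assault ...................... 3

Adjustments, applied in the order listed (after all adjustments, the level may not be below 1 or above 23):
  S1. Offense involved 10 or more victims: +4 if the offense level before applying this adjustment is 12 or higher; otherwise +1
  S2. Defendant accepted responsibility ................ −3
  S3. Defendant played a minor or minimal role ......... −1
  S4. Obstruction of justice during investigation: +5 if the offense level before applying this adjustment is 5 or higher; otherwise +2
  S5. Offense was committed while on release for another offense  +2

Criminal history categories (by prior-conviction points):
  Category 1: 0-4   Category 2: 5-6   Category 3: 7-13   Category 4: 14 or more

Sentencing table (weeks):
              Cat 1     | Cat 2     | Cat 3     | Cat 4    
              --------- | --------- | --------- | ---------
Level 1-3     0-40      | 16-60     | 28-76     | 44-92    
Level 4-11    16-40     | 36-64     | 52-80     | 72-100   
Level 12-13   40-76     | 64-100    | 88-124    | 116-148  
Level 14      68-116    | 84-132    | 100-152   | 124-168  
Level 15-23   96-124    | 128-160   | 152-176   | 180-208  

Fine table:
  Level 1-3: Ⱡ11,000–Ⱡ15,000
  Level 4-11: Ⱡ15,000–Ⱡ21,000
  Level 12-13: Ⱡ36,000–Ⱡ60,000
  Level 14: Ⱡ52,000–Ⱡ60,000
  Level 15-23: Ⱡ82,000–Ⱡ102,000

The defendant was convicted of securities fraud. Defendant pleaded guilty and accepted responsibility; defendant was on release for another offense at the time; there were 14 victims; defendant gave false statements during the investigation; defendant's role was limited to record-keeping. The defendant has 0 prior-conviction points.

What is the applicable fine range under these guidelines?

Base offense level for securities fraud: 14.
S1 applies (level before this adjustment is 14 ≥ 12, so +4): 14 + 4 = 18.
S2 applies: 18 − 3 = 15.
S3 applies: 15 − 1 = 14.
S4 applies (level before this adjustment is 14 ≥ 5, so +5): 14 + 5 = 19.
S5 applies: 19 + 2 = 21.
Final offense level: 21.
Level 21 falls in the 15-23 band.
Fine table: Level 15-23 → Ⱡ82,000–Ⱡ102,000.

Ⱡ82,000–Ⱡ102,000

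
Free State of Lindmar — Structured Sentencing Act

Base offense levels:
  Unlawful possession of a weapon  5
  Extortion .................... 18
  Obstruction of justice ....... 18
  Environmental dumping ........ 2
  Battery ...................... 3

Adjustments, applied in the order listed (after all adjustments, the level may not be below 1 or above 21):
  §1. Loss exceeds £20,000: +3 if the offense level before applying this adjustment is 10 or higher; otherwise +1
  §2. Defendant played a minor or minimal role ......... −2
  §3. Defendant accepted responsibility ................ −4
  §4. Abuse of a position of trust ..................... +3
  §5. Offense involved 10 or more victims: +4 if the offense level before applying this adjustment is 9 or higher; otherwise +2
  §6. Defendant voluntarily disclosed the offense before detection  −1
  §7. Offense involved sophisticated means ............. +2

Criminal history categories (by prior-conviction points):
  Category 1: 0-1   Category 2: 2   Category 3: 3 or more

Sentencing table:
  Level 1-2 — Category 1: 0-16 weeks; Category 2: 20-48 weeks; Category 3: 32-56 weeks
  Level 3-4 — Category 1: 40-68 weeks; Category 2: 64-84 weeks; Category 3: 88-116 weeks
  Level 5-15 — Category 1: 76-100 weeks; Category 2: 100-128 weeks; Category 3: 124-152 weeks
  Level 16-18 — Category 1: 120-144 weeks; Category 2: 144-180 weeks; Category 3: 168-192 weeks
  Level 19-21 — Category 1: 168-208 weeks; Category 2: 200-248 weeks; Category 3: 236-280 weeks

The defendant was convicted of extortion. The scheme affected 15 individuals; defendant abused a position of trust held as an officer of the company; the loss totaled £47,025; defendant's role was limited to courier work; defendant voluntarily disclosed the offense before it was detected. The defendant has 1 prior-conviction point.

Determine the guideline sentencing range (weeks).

168-208 weeks

Base offense level for extortion: 18.
§1 applies (level before this adjustment is 18 ≥ 10, so +3): 18 + 3 = 21.
§2 applies: 21 − 2 = 19.
§3 does not apply.
§4 applies: 19 + 3 = 22.
§5 applies (level before this adjustment is 22 ≥ 9, so +4): 22 + 4 = 26.
§6 applies: 26 − 1 = 25.
Level 25 exceeds the maximum of 21; capped at 21.
Final offense level: 21.
Criminal history: 1 prior point → Category 1 (0-1).
Level 21 falls in the 19-21 band.
Grid: Level 19-21 × Category 1 = 168-208 weeks.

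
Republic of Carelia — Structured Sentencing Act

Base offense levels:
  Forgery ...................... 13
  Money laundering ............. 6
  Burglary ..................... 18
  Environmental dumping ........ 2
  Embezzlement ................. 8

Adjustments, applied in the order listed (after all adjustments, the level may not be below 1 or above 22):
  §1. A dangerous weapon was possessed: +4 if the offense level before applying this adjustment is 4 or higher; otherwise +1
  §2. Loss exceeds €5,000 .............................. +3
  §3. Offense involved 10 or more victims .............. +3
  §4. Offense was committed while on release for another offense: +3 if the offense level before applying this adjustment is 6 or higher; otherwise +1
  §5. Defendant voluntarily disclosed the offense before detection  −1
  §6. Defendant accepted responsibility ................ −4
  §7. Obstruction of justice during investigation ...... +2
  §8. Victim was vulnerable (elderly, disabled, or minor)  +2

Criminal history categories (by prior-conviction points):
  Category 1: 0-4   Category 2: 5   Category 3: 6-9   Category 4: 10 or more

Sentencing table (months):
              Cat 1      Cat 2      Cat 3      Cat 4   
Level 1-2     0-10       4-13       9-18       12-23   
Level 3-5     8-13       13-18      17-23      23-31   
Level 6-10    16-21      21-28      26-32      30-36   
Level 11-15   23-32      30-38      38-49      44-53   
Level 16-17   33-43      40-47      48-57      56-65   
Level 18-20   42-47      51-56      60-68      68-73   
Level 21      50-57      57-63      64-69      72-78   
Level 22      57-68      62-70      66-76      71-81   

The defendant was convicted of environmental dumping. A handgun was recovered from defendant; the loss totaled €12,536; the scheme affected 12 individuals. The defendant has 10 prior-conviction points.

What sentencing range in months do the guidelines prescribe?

Base offense level for environmental dumping: 2.
§1 applies (level before this adjustment is 2 < 4, so +1): 2 + 1 = 3.
§2 applies: 3 + 3 = 6.
§3 applies: 6 + 3 = 9.
§4 does not apply.
§7 does not apply.
Final offense level: 9.
Criminal history: 10 prior points → Category 4 (10+).
Level 9 falls in the 6-10 band.
Grid: Level 6-10 × Category 4 = 30-36 months.

30-36 months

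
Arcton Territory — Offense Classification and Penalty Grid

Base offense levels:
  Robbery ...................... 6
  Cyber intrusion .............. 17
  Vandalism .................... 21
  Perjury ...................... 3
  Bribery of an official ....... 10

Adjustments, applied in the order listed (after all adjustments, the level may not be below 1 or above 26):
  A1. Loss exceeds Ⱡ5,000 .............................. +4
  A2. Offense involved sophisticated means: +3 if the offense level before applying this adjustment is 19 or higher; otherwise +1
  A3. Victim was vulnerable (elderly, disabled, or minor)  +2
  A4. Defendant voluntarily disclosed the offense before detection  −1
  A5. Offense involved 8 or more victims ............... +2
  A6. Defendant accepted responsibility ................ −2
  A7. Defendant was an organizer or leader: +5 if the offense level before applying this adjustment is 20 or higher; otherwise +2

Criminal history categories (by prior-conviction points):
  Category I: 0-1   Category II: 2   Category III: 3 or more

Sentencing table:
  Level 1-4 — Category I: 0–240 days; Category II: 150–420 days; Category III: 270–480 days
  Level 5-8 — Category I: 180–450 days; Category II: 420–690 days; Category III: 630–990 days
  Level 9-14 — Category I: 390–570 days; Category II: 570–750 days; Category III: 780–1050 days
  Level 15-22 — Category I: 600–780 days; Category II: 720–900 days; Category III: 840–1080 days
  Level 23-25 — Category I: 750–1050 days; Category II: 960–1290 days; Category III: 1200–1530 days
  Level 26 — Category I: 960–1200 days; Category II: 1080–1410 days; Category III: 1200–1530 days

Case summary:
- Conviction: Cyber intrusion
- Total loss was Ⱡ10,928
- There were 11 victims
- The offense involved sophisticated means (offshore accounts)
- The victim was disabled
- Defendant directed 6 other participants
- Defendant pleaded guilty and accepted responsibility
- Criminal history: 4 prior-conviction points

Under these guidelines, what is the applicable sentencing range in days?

Base offense level for cyber intrusion: 17.
A1 applies: 17 + 4 = 21.
A2 applies (level before this adjustment is 21 ≥ 19, so +3): 21 + 3 = 24.
A3 applies: 24 + 2 = 26.
A4 does not apply.
A5 applies: 26 + 2 = 28.
A6 applies: 28 − 2 = 26.
A7 applies (level before this adjustment is 26 ≥ 20, so +5): 26 + 5 = 31.
Level 31 exceeds the maximum of 26; capped at 26.
Final offense level: 26.
Criminal history: 4 prior points → Category III (3+).
Level 26 falls in the 26 band.
Grid: Level 26 × Category III = 1200-1530 days.

1200-1530 days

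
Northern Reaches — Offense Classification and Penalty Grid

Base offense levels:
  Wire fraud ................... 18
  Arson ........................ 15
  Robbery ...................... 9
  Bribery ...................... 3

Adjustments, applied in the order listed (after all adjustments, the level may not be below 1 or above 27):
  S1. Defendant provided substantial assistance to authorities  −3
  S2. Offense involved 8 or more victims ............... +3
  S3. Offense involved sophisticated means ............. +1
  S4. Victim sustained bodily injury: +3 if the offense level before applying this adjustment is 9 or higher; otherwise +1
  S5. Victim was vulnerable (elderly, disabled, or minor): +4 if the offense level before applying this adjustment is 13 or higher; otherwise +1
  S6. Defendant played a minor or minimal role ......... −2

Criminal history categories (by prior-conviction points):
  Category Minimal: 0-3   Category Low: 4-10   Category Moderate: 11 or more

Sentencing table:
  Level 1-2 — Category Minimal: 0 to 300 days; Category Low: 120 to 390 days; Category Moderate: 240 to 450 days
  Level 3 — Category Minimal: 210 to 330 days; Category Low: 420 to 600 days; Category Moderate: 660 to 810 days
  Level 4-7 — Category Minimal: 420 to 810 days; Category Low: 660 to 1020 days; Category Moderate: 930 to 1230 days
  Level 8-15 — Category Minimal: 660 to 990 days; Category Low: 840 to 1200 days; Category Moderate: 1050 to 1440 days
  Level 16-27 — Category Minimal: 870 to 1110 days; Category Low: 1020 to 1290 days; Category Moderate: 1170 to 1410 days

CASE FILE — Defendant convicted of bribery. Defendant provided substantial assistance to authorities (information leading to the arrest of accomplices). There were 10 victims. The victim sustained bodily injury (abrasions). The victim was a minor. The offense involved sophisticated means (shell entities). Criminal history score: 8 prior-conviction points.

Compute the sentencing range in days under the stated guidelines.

660-1020 days

Base offense level for bribery: 3.
S1 applies: 3 − 3 = 0.
S2 applies: 0 + 3 = 3.
S3 applies: 3 + 1 = 4.
S4 applies (level before this adjustment is 4 < 9, so +1): 4 + 1 = 5.
S5 applies (level before this adjustment is 5 < 13, so +1): 5 + 1 = 6.
Final offense level: 6.
Criminal history: 8 prior points → Category Low (4-10).
Level 6 falls in the 4-7 band.
Grid: Level 4-7 × Category Low = 660-1020 days.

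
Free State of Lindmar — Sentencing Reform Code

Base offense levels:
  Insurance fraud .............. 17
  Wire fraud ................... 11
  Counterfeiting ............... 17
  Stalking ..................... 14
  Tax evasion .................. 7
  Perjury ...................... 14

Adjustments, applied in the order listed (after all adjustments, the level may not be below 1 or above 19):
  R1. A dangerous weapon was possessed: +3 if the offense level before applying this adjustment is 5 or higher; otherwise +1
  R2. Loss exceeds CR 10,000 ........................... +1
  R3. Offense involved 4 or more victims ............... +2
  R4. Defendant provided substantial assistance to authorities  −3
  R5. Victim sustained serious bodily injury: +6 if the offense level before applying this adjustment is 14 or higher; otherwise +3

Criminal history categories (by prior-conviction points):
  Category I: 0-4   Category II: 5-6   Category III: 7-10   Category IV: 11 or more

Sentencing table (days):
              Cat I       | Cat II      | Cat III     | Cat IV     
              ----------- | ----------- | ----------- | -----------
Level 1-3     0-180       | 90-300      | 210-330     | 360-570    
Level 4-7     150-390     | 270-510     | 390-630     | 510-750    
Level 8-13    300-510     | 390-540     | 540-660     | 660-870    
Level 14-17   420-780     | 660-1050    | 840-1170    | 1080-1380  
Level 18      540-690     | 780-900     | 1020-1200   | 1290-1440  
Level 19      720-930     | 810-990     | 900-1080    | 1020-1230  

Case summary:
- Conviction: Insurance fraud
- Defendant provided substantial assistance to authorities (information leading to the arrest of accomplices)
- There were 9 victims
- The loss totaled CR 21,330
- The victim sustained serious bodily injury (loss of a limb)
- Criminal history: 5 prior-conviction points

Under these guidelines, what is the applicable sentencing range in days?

Base offense level for insurance fraud: 17.
R1 does not apply.
R2 applies: 17 + 1 = 18.
R3 applies: 18 + 2 = 20.
R4 applies: 20 − 3 = 17.
R5 applies (level before this adjustment is 17 ≥ 14, so +6): 17 + 6 = 23.
Level 23 exceeds the maximum of 19; capped at 19.
Final offense level: 19.
Criminal history: 5 prior points → Category II (5-6).
Level 19 falls in the 19 band.
Grid: Level 19 × Category II = 810-990 days.

810-990 days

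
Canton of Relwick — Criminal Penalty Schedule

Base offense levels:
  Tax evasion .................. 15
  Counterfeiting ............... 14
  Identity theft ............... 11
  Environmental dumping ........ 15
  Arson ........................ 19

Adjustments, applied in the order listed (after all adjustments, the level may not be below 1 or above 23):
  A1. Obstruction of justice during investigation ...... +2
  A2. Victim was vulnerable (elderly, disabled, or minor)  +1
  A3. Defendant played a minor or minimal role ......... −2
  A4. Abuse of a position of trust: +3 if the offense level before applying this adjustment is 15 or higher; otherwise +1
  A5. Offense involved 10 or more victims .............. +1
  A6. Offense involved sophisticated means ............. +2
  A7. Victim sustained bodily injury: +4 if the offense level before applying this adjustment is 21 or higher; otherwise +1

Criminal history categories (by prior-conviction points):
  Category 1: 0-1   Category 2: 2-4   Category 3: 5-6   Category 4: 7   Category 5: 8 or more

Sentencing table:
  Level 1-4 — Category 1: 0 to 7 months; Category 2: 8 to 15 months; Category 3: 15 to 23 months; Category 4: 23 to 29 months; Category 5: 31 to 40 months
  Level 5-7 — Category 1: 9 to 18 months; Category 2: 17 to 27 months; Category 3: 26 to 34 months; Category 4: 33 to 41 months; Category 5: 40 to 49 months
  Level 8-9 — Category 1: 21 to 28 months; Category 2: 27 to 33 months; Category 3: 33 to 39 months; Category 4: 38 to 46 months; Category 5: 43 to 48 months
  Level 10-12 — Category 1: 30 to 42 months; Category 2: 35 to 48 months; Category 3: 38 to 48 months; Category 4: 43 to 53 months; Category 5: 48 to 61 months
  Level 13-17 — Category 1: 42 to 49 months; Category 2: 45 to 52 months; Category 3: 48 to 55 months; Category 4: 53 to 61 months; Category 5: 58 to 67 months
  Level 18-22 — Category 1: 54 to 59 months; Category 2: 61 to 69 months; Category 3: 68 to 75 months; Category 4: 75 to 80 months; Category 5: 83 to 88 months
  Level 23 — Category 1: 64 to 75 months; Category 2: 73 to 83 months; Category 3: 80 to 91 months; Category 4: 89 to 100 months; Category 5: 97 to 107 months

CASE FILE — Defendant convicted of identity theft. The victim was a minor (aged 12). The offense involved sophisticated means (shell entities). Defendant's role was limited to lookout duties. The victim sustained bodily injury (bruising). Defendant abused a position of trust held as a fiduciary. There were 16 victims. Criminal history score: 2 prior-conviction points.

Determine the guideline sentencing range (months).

45-52 months

Base offense level for identity theft: 11.
A2 applies: 11 + 1 = 12.
A3 applies: 12 − 2 = 10.
A4 applies (level before this adjustment is 10 < 15, so +1): 10 + 1 = 11.
A5 applies: 11 + 1 = 12.
A6 applies: 12 + 2 = 14.
A7 applies (level before this adjustment is 14 < 21, so +1): 14 + 1 = 15.
Final offense level: 15.
Criminal history: 2 prior points → Category 2 (2-4).
Level 15 falls in the 13-17 band.
Grid: Level 13-17 × Category 2 = 45-52 months.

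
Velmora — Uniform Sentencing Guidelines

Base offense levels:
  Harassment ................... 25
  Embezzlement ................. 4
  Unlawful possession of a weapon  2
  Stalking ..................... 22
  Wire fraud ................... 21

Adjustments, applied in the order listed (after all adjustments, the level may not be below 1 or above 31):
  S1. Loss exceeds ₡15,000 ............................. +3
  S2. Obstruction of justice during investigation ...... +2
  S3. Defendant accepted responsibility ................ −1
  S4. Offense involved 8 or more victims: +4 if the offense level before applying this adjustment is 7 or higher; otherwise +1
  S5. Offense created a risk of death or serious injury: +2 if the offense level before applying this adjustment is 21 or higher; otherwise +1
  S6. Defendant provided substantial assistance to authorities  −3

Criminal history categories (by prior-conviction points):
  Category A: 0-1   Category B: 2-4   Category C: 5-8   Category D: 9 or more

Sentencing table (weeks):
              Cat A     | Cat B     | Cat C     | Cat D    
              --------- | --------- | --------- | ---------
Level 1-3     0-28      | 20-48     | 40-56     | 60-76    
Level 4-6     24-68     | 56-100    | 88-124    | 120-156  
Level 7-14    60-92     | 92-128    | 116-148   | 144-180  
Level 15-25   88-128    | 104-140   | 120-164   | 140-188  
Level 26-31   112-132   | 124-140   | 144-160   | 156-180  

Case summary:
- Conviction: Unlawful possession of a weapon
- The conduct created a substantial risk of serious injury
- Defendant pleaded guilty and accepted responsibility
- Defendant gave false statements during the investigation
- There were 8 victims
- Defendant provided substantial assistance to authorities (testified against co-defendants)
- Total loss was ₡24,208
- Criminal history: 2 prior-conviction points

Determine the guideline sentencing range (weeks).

Base offense level for unlawful possession of a weapon: 2.
S1 applies: 2 + 3 = 5.
S2 applies: 5 + 2 = 7.
S3 applies: 7 − 1 = 6.
S4 applies (level before this adjustment is 6 < 7, so +1): 6 + 1 = 7.
S5 applies (level before this adjustment is 7 < 21, so +1): 7 + 1 = 8.
S6 applies: 8 − 3 = 5.
Final offense level: 5.
Criminal history: 2 prior points → Category B (2-4).
Level 5 falls in the 4-6 band.
Grid: Level 4-6 × Category B = 56-100 weeks.

56-100 weeks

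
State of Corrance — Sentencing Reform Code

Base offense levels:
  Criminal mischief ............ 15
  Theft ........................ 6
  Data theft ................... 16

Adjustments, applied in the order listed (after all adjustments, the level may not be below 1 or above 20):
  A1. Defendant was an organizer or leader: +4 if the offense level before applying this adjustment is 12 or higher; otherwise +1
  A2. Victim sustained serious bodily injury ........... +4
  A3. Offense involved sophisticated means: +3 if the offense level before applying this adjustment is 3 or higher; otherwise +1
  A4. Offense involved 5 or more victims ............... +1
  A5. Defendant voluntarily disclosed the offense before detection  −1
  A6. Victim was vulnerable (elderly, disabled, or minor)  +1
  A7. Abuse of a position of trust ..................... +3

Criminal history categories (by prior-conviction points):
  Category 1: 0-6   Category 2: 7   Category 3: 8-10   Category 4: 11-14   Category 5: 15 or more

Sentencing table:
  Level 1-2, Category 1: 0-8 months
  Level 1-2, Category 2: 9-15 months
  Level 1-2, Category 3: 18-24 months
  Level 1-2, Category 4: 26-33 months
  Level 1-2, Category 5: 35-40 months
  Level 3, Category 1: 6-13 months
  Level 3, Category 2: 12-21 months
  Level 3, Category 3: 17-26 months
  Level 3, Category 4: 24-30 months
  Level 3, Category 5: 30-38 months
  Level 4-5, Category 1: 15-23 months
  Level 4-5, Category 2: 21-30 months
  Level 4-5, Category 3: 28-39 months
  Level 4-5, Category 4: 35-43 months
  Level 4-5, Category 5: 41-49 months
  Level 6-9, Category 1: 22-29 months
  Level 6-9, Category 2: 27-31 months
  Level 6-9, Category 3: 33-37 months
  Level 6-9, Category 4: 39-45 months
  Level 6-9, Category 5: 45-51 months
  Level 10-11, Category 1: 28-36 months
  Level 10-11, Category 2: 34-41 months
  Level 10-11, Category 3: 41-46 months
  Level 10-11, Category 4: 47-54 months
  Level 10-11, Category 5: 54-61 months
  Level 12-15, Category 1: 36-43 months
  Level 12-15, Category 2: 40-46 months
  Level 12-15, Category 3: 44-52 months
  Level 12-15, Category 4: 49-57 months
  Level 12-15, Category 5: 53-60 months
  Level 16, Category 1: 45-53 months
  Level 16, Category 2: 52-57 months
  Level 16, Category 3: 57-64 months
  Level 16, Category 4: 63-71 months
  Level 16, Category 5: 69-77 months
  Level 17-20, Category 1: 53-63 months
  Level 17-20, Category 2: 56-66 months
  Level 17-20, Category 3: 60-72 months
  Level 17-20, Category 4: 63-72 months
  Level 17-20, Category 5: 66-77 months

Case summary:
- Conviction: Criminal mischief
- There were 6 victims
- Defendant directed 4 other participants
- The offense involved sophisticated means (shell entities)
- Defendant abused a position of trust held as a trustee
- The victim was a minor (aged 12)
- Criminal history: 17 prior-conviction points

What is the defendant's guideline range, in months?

66-77 months

Base offense level for criminal mischief: 15.
A1 applies (level before this adjustment is 15 ≥ 12, so +4): 15 + 4 = 19.
A3 applies (level before this adjustment is 19 ≥ 3, so +3): 19 + 3 = 22.
A4 applies: 22 + 1 = 23.
A6 applies: 23 + 1 = 24.
A7 applies: 24 + 3 = 27.
Level 27 exceeds the maximum of 20; capped at 20.
Final offense level: 20.
Criminal history: 17 prior points → Category 5 (15+).
Level 20 falls in the 17-20 band.
Grid: Level 17-20 × Category 5 = 66-77 months.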